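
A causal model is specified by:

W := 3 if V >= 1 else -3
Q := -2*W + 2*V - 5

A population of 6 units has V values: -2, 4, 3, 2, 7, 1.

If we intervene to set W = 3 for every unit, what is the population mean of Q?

-6

do(W=3) breaks W's dependence on V. With W=3 fixed, Q across the units is -15, -3, -5, -7, 3, -9, mean -6.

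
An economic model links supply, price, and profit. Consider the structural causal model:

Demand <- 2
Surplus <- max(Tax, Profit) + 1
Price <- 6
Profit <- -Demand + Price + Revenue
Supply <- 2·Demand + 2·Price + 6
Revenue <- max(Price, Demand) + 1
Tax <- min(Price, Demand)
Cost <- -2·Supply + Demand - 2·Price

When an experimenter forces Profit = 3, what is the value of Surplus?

4

do(Profit=3) replaces the equation Profit <- -Demand + Price + Revenue with the constant Profit = 3.
Tax = min(Price, Demand)  [with Price=6, Demand=2]  = 2
Surplus = max(Tax, Profit) + 1  [with Tax=2, Profit=3]  = 4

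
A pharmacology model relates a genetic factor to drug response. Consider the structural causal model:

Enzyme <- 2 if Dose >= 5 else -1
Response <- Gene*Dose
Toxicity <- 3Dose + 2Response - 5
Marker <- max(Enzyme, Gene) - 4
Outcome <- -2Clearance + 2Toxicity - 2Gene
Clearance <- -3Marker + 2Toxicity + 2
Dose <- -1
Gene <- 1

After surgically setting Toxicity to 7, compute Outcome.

Intervening sets Toxicity = 7 and removes its equation (Toxicity <- 3Dose + 2Response - 5).
Enzyme = 2 if Dose >= 5 else -1  [with Dose=-1]  = -1
Marker = max(Enzyme, Gene) - 4  [with Enzyme=-1, Gene=1]  = -3
Clearance = -3Marker + 2Toxicity + 2  [with Marker=-3, Toxicity=7]  = 25
Outcome = -2Clearance + 2Toxicity - 2Gene  [with Clearance=25, Toxicity=7, Gene=1]  = -38

-38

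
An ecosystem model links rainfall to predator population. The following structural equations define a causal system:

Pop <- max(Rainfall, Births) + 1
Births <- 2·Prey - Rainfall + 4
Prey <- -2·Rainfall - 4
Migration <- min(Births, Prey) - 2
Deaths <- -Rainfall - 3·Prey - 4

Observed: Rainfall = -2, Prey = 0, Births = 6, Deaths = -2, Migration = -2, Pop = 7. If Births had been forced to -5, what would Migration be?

do(Births=-5) replaces the equation Births <- 2·Prey - Rainfall + 4 with the constant Births = -5.
Prey = -2·Rainfall - 4  [with Rainfall=-2]  = 0
Migration = min(Births, Prey) - 2  [with Births=-5, Prey=0]  = -7

-7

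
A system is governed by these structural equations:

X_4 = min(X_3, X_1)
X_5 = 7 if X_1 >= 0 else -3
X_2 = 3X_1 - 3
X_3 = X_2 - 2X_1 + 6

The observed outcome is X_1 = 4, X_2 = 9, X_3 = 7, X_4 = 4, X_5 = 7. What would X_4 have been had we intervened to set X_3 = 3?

The intervention breaks the incoming arrows to X_3: X_3 = X_2 - 2X_1 + 6 no longer applies, and X_3 = 3.
X_4 = min(X_3, X_1)  [with X_3=3, X_1=4]  = 3

3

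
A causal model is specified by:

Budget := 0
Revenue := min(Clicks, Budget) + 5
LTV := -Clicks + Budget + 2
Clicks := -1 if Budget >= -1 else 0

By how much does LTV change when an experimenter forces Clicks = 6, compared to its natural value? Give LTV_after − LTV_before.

Under do(Clicks=6), the mechanism Clicks := -1 if Budget >= -1 else 0 is discarded; Clicks is fixed at 6.
LTV = -Clicks + Budget + 2  [with Clicks=6, Budget=0]  = -4
Without intervention: Clicks = -1 if Budget >= -1 else 0  [with Budget=0]  = -1; LTV = -Clicks + Budget + 2  [with Clicks=-1, Budget=0]  = 3.
Change = -4 − 3 = -7.

-7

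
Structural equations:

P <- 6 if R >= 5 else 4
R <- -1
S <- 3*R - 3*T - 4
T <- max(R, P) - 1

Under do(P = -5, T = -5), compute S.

8

Setting P = -5, T = -5 by intervention discards those variables' equations.
S = 3*R - 3*T - 4  [with R=-1, T=-5]  = 8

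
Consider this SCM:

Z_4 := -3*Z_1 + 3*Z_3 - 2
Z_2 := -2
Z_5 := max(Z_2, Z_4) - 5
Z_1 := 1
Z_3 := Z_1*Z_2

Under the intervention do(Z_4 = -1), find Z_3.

Under do(Z_4=-1), the mechanism Z_4 := -3*Z_1 + 3*Z_3 - 2 is discarded; Z_4 is fixed at -1.
Since Z_3 is not a descendant of the intervened variable, it is unaffected.
Z_3 = Z_1*Z_2  [with Z_1=1, Z_2=-2]  = -2

-2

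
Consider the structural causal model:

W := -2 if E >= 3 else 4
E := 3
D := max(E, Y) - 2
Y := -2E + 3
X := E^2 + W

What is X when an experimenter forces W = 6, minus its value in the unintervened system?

8

The intervention breaks the incoming arrows to W: W := -2 if E >= 3 else 4 no longer applies, and W = 6.
X = E^2 + W  [with E=3, W=6]  = 15
Without intervention: W = -2 if E >= 3 else 4  [with E=3]  = -2; X = E^2 + W  [with E=3, W=-2]  = 7.
Change = 15 − 7 = 8.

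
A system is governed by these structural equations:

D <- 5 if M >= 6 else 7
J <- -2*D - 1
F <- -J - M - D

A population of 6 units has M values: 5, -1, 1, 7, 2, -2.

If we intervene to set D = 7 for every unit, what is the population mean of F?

6

Under do(D=7), D's equation is replaced by D=7 for every unit. Per-unit F: 3, 9, 7, 1, 6, 10. Mean = 6.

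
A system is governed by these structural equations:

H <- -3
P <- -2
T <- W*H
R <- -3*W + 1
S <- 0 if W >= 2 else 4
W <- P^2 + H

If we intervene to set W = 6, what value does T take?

The intervention breaks the incoming arrows to W: W <- P^2 + H no longer applies, and W = 6.
T = W*H  [with W=6, H=-3]  = -18

-18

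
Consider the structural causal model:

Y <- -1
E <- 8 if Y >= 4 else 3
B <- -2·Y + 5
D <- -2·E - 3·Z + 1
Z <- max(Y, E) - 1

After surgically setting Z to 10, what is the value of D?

Intervening sets Z = 10 and removes its equation (Z <- max(Y, E) - 1).
E = 8 if Y >= 4 else 3  [with Y=-1]  = 3
D = -2·E - 3·Z + 1  [with E=3, Z=10]  = -35

-35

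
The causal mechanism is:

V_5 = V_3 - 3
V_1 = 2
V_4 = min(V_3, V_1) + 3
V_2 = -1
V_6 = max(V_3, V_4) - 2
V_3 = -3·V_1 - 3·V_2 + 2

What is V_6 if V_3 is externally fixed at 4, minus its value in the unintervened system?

The intervention breaks the incoming arrows to V_3: V_3 = -3·V_1 - 3·V_2 + 2 no longer applies, and V_3 = 4.
V_4 = min(V_3, V_1) + 3  [with V_3=4, V_1=2]  = 5
V_6 = max(V_3, V_4) - 2  [with V_3=4, V_4=5]  = 3
Without intervention: V_3 = -3·V_1 - 3·V_2 + 2  [with V_1=2, V_2=-1]  = -1; V_4 = min(V_3, V_1) + 3  [with V_3=-1, V_1=2]  = 2; V_6 = max(V_3, V_4) - 2  [with V_3=-1, V_4=2]  = 0.
Change = 3 − 0 = 3.

3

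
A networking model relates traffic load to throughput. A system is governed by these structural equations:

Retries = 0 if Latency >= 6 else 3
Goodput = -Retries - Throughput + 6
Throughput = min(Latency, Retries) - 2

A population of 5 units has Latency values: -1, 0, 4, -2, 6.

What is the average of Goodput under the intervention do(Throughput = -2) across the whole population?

5.6

do(Throughput=-2) breaks Throughput's dependence on Latency. With Throughput=-2 fixed, Goodput across the units is 5, 5, 5, 5, 8, mean 5.6.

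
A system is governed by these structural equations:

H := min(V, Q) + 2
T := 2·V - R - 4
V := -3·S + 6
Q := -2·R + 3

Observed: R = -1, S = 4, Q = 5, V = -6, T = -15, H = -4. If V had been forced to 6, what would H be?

7

Under do(V=6), the mechanism V := -3·S + 6 is discarded; V is fixed at 6.
Q = -2·R + 3  [with R=-1]  = 5
H = min(V, Q) + 2  [with V=6, Q=5]  = 7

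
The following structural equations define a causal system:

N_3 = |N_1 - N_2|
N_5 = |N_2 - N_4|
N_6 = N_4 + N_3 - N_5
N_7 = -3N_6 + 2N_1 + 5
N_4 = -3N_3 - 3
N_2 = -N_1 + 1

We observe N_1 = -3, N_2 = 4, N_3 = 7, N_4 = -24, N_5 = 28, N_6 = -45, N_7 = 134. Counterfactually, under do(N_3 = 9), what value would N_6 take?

The intervention breaks the incoming arrows to N_3: N_3 = |N_1 - N_2| no longer applies, and N_3 = 9.
N_2 = -N_1 + 1  [with N_1=-3]  = 4
N_4 = -3N_3 - 3  [with N_3=9]  = -30
N_5 = |N_2 - N_4|  [with N_2=4, N_4=-30]  = 34
N_6 = N_4 + N_3 - N_5  [with N_4=-30, N_3=9, N_5=34]  = -55

-55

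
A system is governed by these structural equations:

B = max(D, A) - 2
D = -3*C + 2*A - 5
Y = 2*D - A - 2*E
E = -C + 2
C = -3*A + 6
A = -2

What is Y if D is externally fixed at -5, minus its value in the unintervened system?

80

Under do(D=-5), the mechanism D = -3*C + 2*A - 5 is discarded; D is fixed at -5.
C = -3*A + 6  [with A=-2]  = 12
E = -C + 2  [with C=12]  = -10
Y = 2*D - A - 2*E  [with D=-5, A=-2, E=-10]  = 12
Without intervention: C = -3*A + 6  [with A=-2]  = 12; E = -C + 2  [with C=12]  = -10; D = -3*C + 2*A - 5  [with C=12, A=-2]  = -45; Y = 2*D - A - 2*E  [with D=-45, A=-2, E=-10]  = -68.
Change = 12 − (-68) = 80.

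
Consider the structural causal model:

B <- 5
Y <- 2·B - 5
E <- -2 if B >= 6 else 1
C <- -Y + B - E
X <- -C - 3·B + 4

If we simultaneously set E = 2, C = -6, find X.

Setting E = 2, C = -6 by intervention discards those variables' equations.
X = -C - 3·B + 4  [with C=-6, B=5]  = -5

-5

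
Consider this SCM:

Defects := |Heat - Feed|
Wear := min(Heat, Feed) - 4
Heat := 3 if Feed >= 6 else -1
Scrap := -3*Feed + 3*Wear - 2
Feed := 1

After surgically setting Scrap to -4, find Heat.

Under do(Scrap=-4), the mechanism Scrap := -3*Feed + 3*Wear - 2 is discarded; Scrap is fixed at -4.
No directed path runs from Scrap to Heat, so Heat keeps its natural value.
Heat = 3 if Feed >= 6 else -1  [with Feed=1]  = -1

-1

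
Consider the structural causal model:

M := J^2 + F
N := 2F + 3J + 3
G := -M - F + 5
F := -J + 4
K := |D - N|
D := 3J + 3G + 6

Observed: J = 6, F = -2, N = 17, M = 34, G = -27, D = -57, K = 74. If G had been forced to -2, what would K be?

Under do(G=-2), the mechanism G := -M - F + 5 is discarded; G is fixed at -2.
F = -J + 4  [with J=6]  = -2
N = 2F + 3J + 3  [with F=-2, J=6]  = 17
D = 3J + 3G + 6  [with J=6, G=-2]  = 18
K = |D - N|  [with D=18, N=17]  = 1

1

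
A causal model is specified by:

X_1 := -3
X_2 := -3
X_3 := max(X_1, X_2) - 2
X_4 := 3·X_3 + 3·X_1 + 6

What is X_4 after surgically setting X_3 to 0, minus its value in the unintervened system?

15

The intervention breaks the incoming arrows to X_3: X_3 := max(X_1, X_2) - 2 no longer applies, and X_3 = 0.
X_4 = 3·X_3 + 3·X_1 + 6  [with X_3=0, X_1=-3]  = -3
Without intervention: X_3 = max(X_1, X_2) - 2  [with X_1=-3, X_2=-3]  = -5; X_4 = 3·X_3 + 3·X_1 + 6  [with X_3=-5, X_1=-3]  = -18.
Change = -3 − (-18) = 15.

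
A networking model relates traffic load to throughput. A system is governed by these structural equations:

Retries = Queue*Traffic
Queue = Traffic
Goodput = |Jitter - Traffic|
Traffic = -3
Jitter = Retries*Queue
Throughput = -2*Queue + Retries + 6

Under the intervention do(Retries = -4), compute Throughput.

8

do(Retries=-4) replaces the equation Retries = Queue*Traffic with the constant Retries = -4.
Queue = Traffic  [with Traffic=-3]  = -3
Throughput = -2*Queue + Retries + 6  [with Queue=-3, Retries=-4]  = 8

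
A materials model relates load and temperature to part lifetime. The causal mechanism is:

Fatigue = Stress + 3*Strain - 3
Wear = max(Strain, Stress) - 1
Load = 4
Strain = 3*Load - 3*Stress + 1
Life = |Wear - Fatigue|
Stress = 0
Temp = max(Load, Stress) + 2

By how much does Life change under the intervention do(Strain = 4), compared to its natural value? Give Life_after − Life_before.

The intervention breaks the incoming arrows to Strain: Strain = 3*Load - 3*Stress + 1 no longer applies, and Strain = 4.
Wear = max(Strain, Stress) - 1  [with Strain=4, Stress=0]  = 3
Fatigue = Stress + 3*Strain - 3  [with Stress=0, Strain=4]  = 9
Life = |Wear - Fatigue|  [with Wear=3, Fatigue=9]  = 6
Without intervention: Strain = 3*Load - 3*Stress + 1  [with Load=4, Stress=0]  = 13; Wear = max(Strain, Stress) - 1  [with Strain=13, Stress=0]  = 12; Fatigue = Stress + 3*Strain - 3  [with Stress=0, Strain=13]  = 36; Life = |Wear - Fatigue|  [with Wear=12, Fatigue=36]  = 24.
Change = 6 − 24 = -18.

-18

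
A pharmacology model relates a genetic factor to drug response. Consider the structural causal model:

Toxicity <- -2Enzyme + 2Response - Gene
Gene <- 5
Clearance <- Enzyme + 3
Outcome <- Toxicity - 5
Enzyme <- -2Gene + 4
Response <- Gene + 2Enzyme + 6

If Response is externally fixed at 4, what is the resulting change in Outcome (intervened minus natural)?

The intervention breaks the incoming arrows to Response: Response <- Gene + 2Enzyme + 6 no longer applies, and Response = 4.
Enzyme = -2Gene + 4  [with Gene=5]  = -6
Toxicity = -2Enzyme + 2Response - Gene  [with Enzyme=-6, Response=4, Gene=5]  = 15
Outcome = Toxicity - 5  [with Toxicity=15]  = 10
Without intervention: Enzyme = -2Gene + 4  [with Gene=5]  = -6; Response = Gene + 2Enzyme + 6  [with Gene=5, Enzyme=-6]  = -1; Toxicity = -2Enzyme + 2Response - Gene  [with Enzyme=-6, Response=-1, Gene=5]  = 5; Outcome = Toxicity - 5  [with Toxicity=5]  = 0.
Change = 10 − 0 = 10.

10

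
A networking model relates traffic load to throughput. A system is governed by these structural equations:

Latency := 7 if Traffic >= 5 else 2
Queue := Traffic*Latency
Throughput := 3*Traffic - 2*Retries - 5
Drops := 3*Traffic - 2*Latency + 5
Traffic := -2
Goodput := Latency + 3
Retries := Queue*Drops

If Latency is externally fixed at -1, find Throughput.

Under do(Latency=-1), the mechanism Latency := 7 if Traffic >= 5 else 2 is discarded; Latency is fixed at -1.
Queue = Traffic*Latency  [with Traffic=-2, Latency=-1]  = 2
Drops = 3*Traffic - 2*Latency + 5  [with Traffic=-2, Latency=-1]  = 1
Retries = Queue*Drops  [with Queue=2, Drops=1]  = 2
Throughput = 3*Traffic - 2*Retries - 5  [with Traffic=-2, Retries=2]  = -15

-15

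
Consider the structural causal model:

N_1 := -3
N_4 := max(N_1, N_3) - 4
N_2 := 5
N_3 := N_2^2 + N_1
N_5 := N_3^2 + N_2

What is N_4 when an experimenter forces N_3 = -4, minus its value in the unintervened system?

-25

The intervention breaks the incoming arrows to N_3: N_3 := N_2^2 + N_1 no longer applies, and N_3 = -4.
N_4 = max(N_1, N_3) - 4  [with N_1=-3, N_3=-4]  = -7
Without intervention: N_3 = N_2^2 + N_1  [with N_2=5, N_1=-3]  = 22; N_4 = max(N_1, N_3) - 4  [with N_1=-3, N_3=22]  = 18.
Change = -7 − 18 = -25.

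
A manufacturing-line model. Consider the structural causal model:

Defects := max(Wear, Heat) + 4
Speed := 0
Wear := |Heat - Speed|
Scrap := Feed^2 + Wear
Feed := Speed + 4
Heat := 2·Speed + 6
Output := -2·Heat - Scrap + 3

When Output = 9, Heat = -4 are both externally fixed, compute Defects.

Under do(Output = 9, Heat = -4), each intervened variable's structural equation is replaced by its fixed value.
Wear = |Heat - Speed|  [with Heat=-4, Speed=0]  = 4
Defects = max(Wear, Heat) + 4  [with Wear=4, Heat=-4]  = 8

8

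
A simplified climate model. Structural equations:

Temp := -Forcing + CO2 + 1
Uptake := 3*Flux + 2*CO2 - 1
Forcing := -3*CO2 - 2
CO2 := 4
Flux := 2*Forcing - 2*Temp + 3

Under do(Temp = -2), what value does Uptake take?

-56

do(Temp=-2) replaces the equation Temp := -Forcing + CO2 + 1 with the constant Temp = -2.
Forcing = -3*CO2 - 2  [with CO2=4]  = -14
Flux = 2*Forcing - 2*Temp + 3  [with Forcing=-14, Temp=-2]  = -21
Uptake = 3*Flux + 2*CO2 - 1  [with Flux=-21, CO2=4]  = -56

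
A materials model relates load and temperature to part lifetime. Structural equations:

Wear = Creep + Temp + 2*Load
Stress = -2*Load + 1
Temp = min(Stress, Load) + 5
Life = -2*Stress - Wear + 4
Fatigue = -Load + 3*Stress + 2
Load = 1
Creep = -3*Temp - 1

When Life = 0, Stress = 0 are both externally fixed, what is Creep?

Under do(Life = 0, Stress = 0), each intervened variable's structural equation is replaced by its fixed value.
Temp = min(Stress, Load) + 5  [with Stress=0, Load=1]  = 5
Creep = -3*Temp - 1  [with Temp=5]  = -16

-16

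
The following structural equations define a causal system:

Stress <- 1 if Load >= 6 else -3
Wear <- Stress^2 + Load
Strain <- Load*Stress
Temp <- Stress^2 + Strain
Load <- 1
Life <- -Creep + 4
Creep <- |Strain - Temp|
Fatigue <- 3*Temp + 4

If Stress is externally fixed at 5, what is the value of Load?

Under do(Stress=5), the mechanism Stress <- 1 if Load >= 6 else -3 is discarded; Stress is fixed at 5.
Load is not downstream of the intervention, so its value is determined by the original equations.

1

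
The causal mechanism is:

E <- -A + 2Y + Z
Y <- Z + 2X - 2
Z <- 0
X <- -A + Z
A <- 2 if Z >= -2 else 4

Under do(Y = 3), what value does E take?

Intervening sets Y = 3 and removes its equation (Y <- Z + 2X - 2).
A = 2 if Z >= -2 else 4  [with Z=0]  = 2
E = -A + 2Y + Z  [with A=2, Y=3, Z=0]  = 4

4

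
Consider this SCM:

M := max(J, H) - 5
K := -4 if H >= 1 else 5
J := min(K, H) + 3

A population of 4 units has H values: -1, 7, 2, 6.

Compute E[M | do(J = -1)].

-1.5

do(J=-1) breaks J's dependence on H. With J=-1 fixed, M across the units is -6, 2, -3, 1, mean -1.5.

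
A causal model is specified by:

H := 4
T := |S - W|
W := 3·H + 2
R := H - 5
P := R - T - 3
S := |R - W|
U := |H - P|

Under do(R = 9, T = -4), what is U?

Under do(R = 9, T = -4), each intervened variable's structural equation is replaced by its fixed value.
P = R - T - 3  [with R=9, T=-4]  = 10
U = |H - P|  [with H=4, P=10]  = 6

6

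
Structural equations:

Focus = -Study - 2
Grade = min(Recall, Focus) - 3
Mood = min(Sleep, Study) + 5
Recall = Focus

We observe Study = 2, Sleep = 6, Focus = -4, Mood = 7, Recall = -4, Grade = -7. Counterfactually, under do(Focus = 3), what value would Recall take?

do(Focus=3) replaces the equation Focus = -Study - 2 with the constant Focus = 3.
Recall = Focus  [with Focus=3]  = 3

3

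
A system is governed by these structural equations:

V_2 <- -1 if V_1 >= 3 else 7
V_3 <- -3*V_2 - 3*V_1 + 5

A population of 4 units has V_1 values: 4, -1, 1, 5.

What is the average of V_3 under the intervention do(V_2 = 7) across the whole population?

-22.75

Under do(V_2=7), V_2's equation is replaced by V_2=7 for every unit. Per-unit V_3: -28, -13, -19, -31. Mean = -22.75.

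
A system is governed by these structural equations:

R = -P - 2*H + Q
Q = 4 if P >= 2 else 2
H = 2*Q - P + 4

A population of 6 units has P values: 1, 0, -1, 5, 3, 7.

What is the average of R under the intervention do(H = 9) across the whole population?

-17.5

Under do(H=9), H's equation is replaced by H=9 for every unit. Per-unit R: -17, -16, -15, -19, -17, -21. Mean = -17.5.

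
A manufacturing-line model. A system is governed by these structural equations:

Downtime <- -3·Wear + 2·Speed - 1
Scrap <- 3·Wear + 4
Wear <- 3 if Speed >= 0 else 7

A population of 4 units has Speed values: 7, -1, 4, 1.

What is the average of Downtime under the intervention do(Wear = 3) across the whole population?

do(Wear=3) breaks Wear's dependence on Speed. With Wear=3 fixed, Downtime across the units is 4, -12, -2, -8, mean -4.5.

-4.5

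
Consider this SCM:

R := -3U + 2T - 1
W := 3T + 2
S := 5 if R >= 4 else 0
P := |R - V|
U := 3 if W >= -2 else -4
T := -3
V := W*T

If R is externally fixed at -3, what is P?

Under do(R=-3), the mechanism R := -3U + 2T - 1 is discarded; R is fixed at -3.
W = 3T + 2  [with T=-3]  = -7
V = W*T  [with W=-7, T=-3]  = 21
P = |R - V|  [with R=-3, V=21]  = 24

24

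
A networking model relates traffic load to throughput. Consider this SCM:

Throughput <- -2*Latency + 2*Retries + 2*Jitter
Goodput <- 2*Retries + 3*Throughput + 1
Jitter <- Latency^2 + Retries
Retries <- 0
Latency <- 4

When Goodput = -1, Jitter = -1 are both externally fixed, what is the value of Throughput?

Under do(Goodput = -1, Jitter = -1), each intervened variable's structural equation is replaced by its fixed value.
Throughput = -2*Latency + 2*Retries + 2*Jitter  [with Latency=4, Retries=0, Jitter=-1]  = -10

-10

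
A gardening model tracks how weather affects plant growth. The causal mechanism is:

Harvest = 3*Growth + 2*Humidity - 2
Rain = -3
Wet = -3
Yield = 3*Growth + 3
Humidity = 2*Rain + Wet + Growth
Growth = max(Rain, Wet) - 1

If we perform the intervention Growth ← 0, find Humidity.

The intervention breaks the incoming arrows to Growth: Growth = max(Rain, Wet) - 1 no longer applies, and Growth = 0.
Humidity = 2*Rain + Wet + Growth  [with Rain=-3, Wet=-3, Growth=0]  = -9

-9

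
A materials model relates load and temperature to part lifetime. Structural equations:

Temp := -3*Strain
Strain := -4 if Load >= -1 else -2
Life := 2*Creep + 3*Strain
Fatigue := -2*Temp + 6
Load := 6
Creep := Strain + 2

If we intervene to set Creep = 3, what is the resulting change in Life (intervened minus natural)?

10

Under do(Creep=3), the mechanism Creep := Strain + 2 is discarded; Creep is fixed at 3.
Strain = -4 if Load >= -1 else -2  [with Load=6]  = -4
Life = 2*Creep + 3*Strain  [with Creep=3, Strain=-4]  = -6
Without intervention: Strain = -4 if Load >= -1 else -2  [with Load=6]  = -4; Creep = Strain + 2  [with Strain=-4]  = -2; Life = 2*Creep + 3*Strain  [with Creep=-2, Strain=-4]  = -16.
Change = -6 − (-16) = 10.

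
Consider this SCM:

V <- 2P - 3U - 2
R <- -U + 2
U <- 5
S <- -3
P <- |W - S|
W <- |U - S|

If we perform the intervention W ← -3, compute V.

-17

The intervention breaks the incoming arrows to W: W <- |U - S| no longer applies, and W = -3.
P = |W - S|  [with W=-3, S=-3]  = 0
V = 2P - 3U - 2  [with P=0, U=5]  = -17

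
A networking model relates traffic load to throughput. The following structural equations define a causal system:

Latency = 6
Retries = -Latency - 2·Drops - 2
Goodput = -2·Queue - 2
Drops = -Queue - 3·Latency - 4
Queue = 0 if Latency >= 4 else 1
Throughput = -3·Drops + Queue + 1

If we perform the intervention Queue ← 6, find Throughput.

do(Queue=6) replaces the equation Queue = 0 if Latency >= 4 else 1 with the constant Queue = 6.
Drops = -Queue - 3·Latency - 4  [with Queue=6, Latency=6]  = -28
Throughput = -3·Drops + Queue + 1  [with Drops=-28, Queue=6]  = 91

91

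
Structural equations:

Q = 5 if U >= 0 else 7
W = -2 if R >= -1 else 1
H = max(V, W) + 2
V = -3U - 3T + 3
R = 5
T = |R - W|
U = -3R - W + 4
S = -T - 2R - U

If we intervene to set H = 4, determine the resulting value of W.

Under do(H=4), the mechanism H = max(V, W) + 2 is discarded; H is fixed at 4.
W is not downstream of the intervention, so its value is determined by the original equations.
W = -2 if R >= -1 else 1  [with R=5]  = -2

-2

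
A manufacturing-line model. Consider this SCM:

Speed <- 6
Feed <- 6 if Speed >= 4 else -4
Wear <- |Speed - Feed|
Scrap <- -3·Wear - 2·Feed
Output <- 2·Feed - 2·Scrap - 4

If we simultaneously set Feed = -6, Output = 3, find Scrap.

The joint intervention fixes Feed = -6, Output = 3, removing each variable's own equation.
Wear = |Speed - Feed|  [with Speed=6, Feed=-6]  = 12
Scrap = -3·Wear - 2·Feed  [with Wear=12, Feed=-6]  = -24

-24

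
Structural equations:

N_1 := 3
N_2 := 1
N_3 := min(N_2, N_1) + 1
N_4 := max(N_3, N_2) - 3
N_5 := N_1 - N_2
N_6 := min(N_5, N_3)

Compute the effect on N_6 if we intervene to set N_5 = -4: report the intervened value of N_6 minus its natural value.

The intervention breaks the incoming arrows to N_5: N_5 := N_1 - N_2 no longer applies, and N_5 = -4.
N_3 = min(N_2, N_1) + 1  [with N_2=1, N_1=3]  = 2
N_6 = min(N_5, N_3)  [with N_5=-4, N_3=2]  = -4
Without intervention: N_3 = min(N_2, N_1) + 1  [with N_2=1, N_1=3]  = 2; N_5 = N_1 - N_2  [with N_1=3, N_2=1]  = 2; N_6 = min(N_5, N_3)  [with N_5=2, N_3=2]  = 2.
Change = -4 − 2 = -6.

-6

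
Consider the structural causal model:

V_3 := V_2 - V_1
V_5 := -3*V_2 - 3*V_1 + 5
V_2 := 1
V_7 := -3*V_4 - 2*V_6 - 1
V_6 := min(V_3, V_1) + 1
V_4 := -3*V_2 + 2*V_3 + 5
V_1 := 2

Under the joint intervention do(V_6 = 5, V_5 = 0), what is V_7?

Setting V_6 = 5, V_5 = 0 by intervention discards those variables' equations.
V_3 = V_2 - V_1  [with V_2=1, V_1=2]  = -1
V_4 = -3*V_2 + 2*V_3 + 5  [with V_2=1, V_3=-1]  = 0
V_7 = -3*V_4 - 2*V_6 - 1  [with V_4=0, V_6=5]  = -11

-11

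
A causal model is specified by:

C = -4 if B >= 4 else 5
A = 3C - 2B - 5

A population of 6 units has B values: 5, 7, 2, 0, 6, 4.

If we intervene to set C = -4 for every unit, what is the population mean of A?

-25

Every unit gets C=-4 under the intervention. A values become -27, -31, -21, -17, -29, -25; E[A|do(C=-4)] = -25.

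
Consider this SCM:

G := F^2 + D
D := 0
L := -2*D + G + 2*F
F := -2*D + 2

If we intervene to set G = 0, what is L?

The intervention breaks the incoming arrows to G: G := F^2 + D no longer applies, and G = 0.
F = -2*D + 2  [with D=0]  = 2
L = -2*D + G + 2*F  [with D=0, G=0, F=2]  = 4

4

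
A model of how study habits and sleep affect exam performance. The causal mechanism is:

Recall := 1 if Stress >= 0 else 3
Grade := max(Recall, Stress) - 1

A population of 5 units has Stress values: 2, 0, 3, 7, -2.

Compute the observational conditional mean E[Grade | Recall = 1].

Observing Recall=1 restricts to units where Recall's equation naturally yields 1: Stress ∈ {2, 0, 3, 7}. In that subpopulation Grade = 1, 0, 2, 6, mean 2.25.

2.25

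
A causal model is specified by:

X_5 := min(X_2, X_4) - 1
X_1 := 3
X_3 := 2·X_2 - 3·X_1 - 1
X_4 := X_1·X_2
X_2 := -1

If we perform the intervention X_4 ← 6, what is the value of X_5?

Intervening sets X_4 = 6 and removes its equation (X_4 := X_1·X_2).
X_5 = min(X_2, X_4) - 1  [with X_2=-1, X_4=6]  = -2

-2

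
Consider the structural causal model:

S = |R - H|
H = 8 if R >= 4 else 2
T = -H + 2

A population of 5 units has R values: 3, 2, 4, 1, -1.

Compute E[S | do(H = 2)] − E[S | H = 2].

0.15

The intervention sets H=2 in all 5 units regardless of R. Recomputing S per unit gives 1, 0, 2, 1, 3; average 1.4.
E[S|H=2] averages over only the 4 units with H=2 (R = 3, 2, 1, -1): S = 1, 0, 1, 3, mean 1.25.
Difference = 1.4 − 1.25 = 0.15.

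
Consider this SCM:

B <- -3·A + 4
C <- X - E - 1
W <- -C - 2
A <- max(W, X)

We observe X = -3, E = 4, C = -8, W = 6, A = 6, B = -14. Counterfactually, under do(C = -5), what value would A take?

do(C=-5) replaces the equation C <- X - E - 1 with the constant C = -5.
W = -C - 2  [with C=-5]  = 3
A = max(W, X)  [with W=3, X=-3]  = 3

3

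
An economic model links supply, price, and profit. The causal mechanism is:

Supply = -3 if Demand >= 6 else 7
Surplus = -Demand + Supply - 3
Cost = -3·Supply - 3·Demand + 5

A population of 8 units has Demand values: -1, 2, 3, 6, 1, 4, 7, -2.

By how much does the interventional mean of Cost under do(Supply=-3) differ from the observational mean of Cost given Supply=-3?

Under do(Supply=-3), Supply's equation is replaced by Supply=-3 for every unit. Per-unit Cost: 17, 8, 5, -4, 11, 2, -7, 20. Mean = 6.5.
Conditioning on Supply=-3 selects the 2 unit(s) with Demand ∈ {6, 7}. Their Cost values: -4, -7. Mean = -5.5.
Difference = 6.5 − (-5.5) = 12.

12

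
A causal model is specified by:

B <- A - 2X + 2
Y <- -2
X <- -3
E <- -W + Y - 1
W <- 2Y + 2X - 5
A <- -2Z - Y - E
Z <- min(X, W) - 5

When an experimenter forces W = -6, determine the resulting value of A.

21

The intervention breaks the incoming arrows to W: W <- 2Y + 2X - 5 no longer applies, and W = -6.
E = -W + Y - 1  [with W=-6, Y=-2]  = 3
Z = min(X, W) - 5  [with X=-3, W=-6]  = -11
A = -2Z - Y - E  [with Z=-11, Y=-2, E=3]  = 21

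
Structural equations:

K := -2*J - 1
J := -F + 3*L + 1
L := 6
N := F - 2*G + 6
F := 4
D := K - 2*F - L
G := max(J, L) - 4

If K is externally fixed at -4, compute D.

The intervention breaks the incoming arrows to K: K := -2*J - 1 no longer applies, and K = -4.
D = K - 2*F - L  [with K=-4, F=4, L=6]  = -18

-18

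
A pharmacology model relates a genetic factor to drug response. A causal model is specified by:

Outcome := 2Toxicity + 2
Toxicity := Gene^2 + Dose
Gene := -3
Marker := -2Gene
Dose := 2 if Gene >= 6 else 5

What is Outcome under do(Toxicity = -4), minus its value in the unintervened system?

-36

Intervening sets Toxicity = -4 and removes its equation (Toxicity := Gene^2 + Dose).
Outcome = 2Toxicity + 2  [with Toxicity=-4]  = -6
Without intervention: Dose = 2 if Gene >= 6 else 5  [with Gene=-3]  = 5; Toxicity = Gene^2 + Dose  [with Gene=-3, Dose=5]  = 14; Outcome = 2Toxicity + 2  [with Toxicity=14]  = 30.
Change = -6 − 30 = -36.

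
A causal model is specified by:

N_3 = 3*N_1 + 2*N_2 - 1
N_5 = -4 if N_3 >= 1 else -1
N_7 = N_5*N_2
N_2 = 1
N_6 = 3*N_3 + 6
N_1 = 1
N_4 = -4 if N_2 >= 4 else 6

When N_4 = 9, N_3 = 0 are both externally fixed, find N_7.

-1

The joint intervention fixes N_4 = 9, N_3 = 0, removing each variable's own equation.
N_5 = -4 if N_3 >= 1 else -1  [with N_3=0]  = -1
N_7 = N_5*N_2  [with N_5=-1, N_2=1]  = -1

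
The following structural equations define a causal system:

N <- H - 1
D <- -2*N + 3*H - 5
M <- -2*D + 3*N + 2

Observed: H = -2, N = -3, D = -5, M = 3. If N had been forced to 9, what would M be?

87

Under do(N=9), the mechanism N <- H - 1 is discarded; N is fixed at 9.
D = -2*N + 3*H - 5  [with N=9, H=-2]  = -29
M = -2*D + 3*N + 2  [with D=-29, N=9]  = 87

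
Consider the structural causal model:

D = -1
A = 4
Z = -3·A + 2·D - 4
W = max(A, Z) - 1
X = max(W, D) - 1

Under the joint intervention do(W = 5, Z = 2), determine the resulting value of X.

The joint intervention fixes W = 5, Z = 2, removing each variable's own equation.
X = max(W, D) - 1  [with W=5, D=-1]  = 4

4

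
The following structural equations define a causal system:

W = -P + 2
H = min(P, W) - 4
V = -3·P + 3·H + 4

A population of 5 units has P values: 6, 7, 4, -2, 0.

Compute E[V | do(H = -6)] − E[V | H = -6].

-6

Every unit gets H=-6 under the intervention. V values become -32, -35, -26, -8, -14; E[V|do(H=-6)] = -23.
E[V|H=-6] averages over only the 2 units with H=-6 (P = 4, -2): V = -26, -8, mean -17.
Difference = -23 − (-17) = -6.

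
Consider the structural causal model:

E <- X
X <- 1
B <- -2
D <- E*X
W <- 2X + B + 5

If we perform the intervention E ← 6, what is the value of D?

6

Intervening sets E = 6 and removes its equation (E <- X).
D = E*X  [with E=6, X=1]  = 6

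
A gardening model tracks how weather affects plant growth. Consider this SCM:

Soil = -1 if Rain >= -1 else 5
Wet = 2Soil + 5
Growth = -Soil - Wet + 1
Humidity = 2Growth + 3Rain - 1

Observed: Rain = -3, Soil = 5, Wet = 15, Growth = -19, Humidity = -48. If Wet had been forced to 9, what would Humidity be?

do(Wet=9) replaces the equation Wet = 2Soil + 5 with the constant Wet = 9.
Soil = -1 if Rain >= -1 else 5  [with Rain=-3]  = 5
Growth = -Soil - Wet + 1  [with Soil=5, Wet=9]  = -13
Humidity = 2Growth + 3Rain - 1  [with Growth=-13, Rain=-3]  = -36

-36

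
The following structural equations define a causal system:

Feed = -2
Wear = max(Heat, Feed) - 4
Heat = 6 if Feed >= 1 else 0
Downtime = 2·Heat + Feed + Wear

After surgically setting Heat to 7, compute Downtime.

Under do(Heat=7), the mechanism Heat = 6 if Feed >= 1 else 0 is discarded; Heat is fixed at 7.
Wear = max(Heat, Feed) - 4  [with Heat=7, Feed=-2]  = 3
Downtime = 2·Heat + Feed + Wear  [with Heat=7, Feed=-2, Wear=3]  = 15

15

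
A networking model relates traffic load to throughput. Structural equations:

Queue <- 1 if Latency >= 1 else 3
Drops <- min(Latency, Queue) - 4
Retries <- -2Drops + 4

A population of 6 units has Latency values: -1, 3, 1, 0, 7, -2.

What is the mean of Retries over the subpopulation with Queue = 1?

10

Conditioning on Queue=1 selects the 3 unit(s) with Latency ∈ {3, 1, 7}. Their Retries values: 10, 10, 10. Mean = 10.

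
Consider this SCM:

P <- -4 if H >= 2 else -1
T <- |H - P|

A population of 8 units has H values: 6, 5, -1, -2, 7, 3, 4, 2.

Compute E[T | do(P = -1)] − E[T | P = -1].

3.75

Every unit gets P=-1 under the intervention. T values become 7, 6, 0, 1, 8, 4, 5, 3; E[T|do(P=-1)] = 4.25.
Conditioning on P=-1 selects the 2 unit(s) with H ∈ {-1, -2}. Their T values: 0, 1. Mean = 0.5.
Difference = 4.25 − 0.5 = 3.75.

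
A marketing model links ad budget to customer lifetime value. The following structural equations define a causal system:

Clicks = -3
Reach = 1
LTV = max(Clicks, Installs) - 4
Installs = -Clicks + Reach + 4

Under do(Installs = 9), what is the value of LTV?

The intervention breaks the incoming arrows to Installs: Installs = -Clicks + Reach + 4 no longer applies, and Installs = 9.
LTV = max(Clicks, Installs) - 4  [with Clicks=-3, Installs=9]  = 5

5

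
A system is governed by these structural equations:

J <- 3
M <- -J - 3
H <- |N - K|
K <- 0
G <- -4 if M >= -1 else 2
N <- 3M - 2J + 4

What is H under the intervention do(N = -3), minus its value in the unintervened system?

Intervening sets N = -3 and removes its equation (N <- 3M - 2J + 4).
H = |N - K|  [with N=-3, K=0]  = 3
Without intervention: M = -J - 3  [with J=3]  = -6; N = 3M - 2J + 4  [with M=-6, J=3]  = -20; H = |N - K|  [with N=-20, K=0]  = 20.
Change = 3 − 20 = -17.

-17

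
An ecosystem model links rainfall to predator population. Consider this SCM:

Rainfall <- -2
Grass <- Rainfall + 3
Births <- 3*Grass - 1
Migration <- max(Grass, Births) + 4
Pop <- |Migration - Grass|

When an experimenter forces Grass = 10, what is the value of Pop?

23

do(Grass=10) replaces the equation Grass <- Rainfall + 3 with the constant Grass = 10.
Births = 3*Grass - 1  [with Grass=10]  = 29
Migration = max(Grass, Births) + 4  [with Grass=10, Births=29]  = 33
Pop = |Migration - Grass|  [with Migration=33, Grass=10]  = 23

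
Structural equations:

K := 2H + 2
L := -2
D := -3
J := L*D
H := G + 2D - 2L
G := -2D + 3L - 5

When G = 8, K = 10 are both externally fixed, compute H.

Setting G = 8, K = 10 by intervention discards those variables' equations.
H = G + 2D - 2L  [with G=8, D=-3, L=-2]  = 6

6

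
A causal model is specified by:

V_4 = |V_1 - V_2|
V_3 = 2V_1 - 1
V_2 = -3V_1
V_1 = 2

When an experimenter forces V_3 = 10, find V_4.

8

The intervention breaks the incoming arrows to V_3: V_3 = 2V_1 - 1 no longer applies, and V_3 = 10.
V_4 is not downstream of the intervention, so its value is determined by the original equations.
V_2 = -3V_1  [with V_1=2]  = -6
V_4 = |V_1 - V_2|  [with V_1=2, V_2=-6]  = 8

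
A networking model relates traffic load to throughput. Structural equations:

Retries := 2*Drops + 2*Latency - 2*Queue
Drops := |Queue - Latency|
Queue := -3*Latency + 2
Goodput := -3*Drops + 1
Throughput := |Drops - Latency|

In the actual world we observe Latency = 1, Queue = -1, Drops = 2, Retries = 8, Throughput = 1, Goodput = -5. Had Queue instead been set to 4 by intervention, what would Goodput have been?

Under do(Queue=4), the mechanism Queue := -3*Latency + 2 is discarded; Queue is fixed at 4.
Drops = |Queue - Latency|  [with Queue=4, Latency=1]  = 3
Goodput = -3*Drops + 1  [with Drops=3]  = -8

-8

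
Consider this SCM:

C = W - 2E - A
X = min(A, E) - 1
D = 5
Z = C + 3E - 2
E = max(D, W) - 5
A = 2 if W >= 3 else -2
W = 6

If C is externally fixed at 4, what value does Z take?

Under do(C=4), the mechanism C = W - 2E - A is discarded; C is fixed at 4.
E = max(D, W) - 5  [with D=5, W=6]  = 1
Z = C + 3E - 2  [with C=4, E=1]  = 5

5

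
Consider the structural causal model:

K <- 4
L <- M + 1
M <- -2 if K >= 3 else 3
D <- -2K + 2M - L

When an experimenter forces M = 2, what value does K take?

Under do(M=2), the mechanism M <- -2 if K >= 3 else 3 is discarded; M is fixed at 2.
K is not downstream of the intervention, so its value is determined by the original equations.

4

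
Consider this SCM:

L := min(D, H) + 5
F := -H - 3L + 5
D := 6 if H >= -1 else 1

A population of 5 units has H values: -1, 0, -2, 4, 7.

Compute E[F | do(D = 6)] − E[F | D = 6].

3.45

The intervention sets D=6 in all 5 units regardless of H. Recomputing F per unit gives -6, -10, -2, -26, -35; average -15.8.
E[F|D=6] averages over only the 4 units with D=6 (H = -1, 0, 4, 7): F = -6, -10, -26, -35, mean -19.25.
Difference = -15.8 − (-19.25) = 3.45.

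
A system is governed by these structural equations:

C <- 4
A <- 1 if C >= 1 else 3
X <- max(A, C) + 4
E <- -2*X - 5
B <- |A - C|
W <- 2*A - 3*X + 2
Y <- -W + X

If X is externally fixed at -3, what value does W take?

13

The intervention breaks the incoming arrows to X: X <- max(A, C) + 4 no longer applies, and X = -3.
A = 1 if C >= 1 else 3  [with C=4]  = 1
W = 2*A - 3*X + 2  [with A=1, X=-3]  = 13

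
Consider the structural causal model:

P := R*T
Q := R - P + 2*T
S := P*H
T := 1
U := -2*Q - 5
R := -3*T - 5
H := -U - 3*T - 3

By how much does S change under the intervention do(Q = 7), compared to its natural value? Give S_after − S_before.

-80

The intervention breaks the incoming arrows to Q: Q := R - P + 2*T no longer applies, and Q = 7.
R = -3*T - 5  [with T=1]  = -8
P = R*T  [with R=-8, T=1]  = -8
U = -2*Q - 5  [with Q=7]  = -19
H = -U - 3*T - 3  [with U=-19, T=1]  = 13
S = P*H  [with P=-8, H=13]  = -104
Without intervention: R = -3*T - 5  [with T=1]  = -8; P = R*T  [with R=-8, T=1]  = -8; Q = R - P + 2*T  [with R=-8, P=-8, T=1]  = 2; U = -2*Q - 5  [with Q=2]  = -9; H = -U - 3*T - 3  [with U=-9, T=1]  = 3; S = P*H  [with P=-8, H=3]  = -24.
Change = -104 − (-24) = -80.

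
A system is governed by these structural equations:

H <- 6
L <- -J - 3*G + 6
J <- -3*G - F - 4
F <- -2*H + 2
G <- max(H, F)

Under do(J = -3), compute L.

Intervening sets J = -3 and removes its equation (J <- -3*G - F - 4).
F = -2*H + 2  [with H=6]  = -10
G = max(H, F)  [with H=6, F=-10]  = 6
L = -J - 3*G + 6  [with J=-3, G=6]  = -9

-9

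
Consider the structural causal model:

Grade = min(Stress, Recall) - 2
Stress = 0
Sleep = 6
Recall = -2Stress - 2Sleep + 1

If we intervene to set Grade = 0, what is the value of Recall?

Under do(Grade=0), the mechanism Grade = min(Stress, Recall) - 2 is discarded; Grade is fixed at 0.
Since Recall is not a descendant of the intervened variable, it is unaffected.
Recall = -2Stress - 2Sleep + 1  [with Stress=0, Sleep=6]  = -11

-11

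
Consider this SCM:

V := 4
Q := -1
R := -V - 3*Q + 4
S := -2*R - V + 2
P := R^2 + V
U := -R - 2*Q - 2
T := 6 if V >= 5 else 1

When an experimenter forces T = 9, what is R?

3

Intervening sets T = 9 and removes its equation (T := 6 if V >= 5 else 1).
R is not downstream of the intervention, so its value is determined by the original equations.
R = -V - 3*Q + 4  [with V=4, Q=-1]  = 3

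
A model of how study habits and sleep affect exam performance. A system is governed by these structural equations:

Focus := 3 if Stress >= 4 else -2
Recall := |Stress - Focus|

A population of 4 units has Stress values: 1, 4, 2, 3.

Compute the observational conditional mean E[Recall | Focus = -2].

Conditioning on Focus=-2 selects the 3 unit(s) with Stress ∈ {1, 2, 3}. Their Recall values: 3, 4, 5. Mean = 4.

4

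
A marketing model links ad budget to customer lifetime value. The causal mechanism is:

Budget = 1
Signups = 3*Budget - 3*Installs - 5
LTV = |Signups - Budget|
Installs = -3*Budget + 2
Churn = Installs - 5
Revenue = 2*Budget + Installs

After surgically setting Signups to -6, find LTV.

7

The intervention breaks the incoming arrows to Signups: Signups = 3*Budget - 3*Installs - 5 no longer applies, and Signups = -6.
LTV = |Signups - Budget|  [with Signups=-6, Budget=1]  = 7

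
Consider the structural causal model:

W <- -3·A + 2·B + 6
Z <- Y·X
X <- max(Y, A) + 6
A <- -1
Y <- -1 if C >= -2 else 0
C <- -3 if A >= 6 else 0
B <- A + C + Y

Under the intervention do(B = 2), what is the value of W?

13

The intervention breaks the incoming arrows to B: B <- A + C + Y no longer applies, and B = 2.
W = -3·A + 2·B + 6  [with A=-1, B=2]  = 13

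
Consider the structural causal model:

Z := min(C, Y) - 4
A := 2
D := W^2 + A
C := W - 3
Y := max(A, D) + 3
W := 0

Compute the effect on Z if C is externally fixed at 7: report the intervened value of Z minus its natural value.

The intervention breaks the incoming arrows to C: C := W - 3 no longer applies, and C = 7.
D = W^2 + A  [with W=0, A=2]  = 2
Y = max(A, D) + 3  [with A=2, D=2]  = 5
Z = min(C, Y) - 4  [with C=7, Y=5]  = 1
Without intervention: C = W - 3  [with W=0]  = -3; D = W^2 + A  [with W=0, A=2]  = 2; Y = max(A, D) + 3  [with A=2, D=2]  = 5; Z = min(C, Y) - 4  [with C=-3, Y=5]  = -7.
Change = 1 − (-7) = 8.

8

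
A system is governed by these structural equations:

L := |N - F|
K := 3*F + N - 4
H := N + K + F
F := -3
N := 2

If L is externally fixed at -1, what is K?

do(L=-1) replaces the equation L := |N - F| with the constant L = -1.
K is not downstream of the intervention, so its value is determined by the original equations.
K = 3*F + N - 4  [with F=-3, N=2]  = -11

-11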